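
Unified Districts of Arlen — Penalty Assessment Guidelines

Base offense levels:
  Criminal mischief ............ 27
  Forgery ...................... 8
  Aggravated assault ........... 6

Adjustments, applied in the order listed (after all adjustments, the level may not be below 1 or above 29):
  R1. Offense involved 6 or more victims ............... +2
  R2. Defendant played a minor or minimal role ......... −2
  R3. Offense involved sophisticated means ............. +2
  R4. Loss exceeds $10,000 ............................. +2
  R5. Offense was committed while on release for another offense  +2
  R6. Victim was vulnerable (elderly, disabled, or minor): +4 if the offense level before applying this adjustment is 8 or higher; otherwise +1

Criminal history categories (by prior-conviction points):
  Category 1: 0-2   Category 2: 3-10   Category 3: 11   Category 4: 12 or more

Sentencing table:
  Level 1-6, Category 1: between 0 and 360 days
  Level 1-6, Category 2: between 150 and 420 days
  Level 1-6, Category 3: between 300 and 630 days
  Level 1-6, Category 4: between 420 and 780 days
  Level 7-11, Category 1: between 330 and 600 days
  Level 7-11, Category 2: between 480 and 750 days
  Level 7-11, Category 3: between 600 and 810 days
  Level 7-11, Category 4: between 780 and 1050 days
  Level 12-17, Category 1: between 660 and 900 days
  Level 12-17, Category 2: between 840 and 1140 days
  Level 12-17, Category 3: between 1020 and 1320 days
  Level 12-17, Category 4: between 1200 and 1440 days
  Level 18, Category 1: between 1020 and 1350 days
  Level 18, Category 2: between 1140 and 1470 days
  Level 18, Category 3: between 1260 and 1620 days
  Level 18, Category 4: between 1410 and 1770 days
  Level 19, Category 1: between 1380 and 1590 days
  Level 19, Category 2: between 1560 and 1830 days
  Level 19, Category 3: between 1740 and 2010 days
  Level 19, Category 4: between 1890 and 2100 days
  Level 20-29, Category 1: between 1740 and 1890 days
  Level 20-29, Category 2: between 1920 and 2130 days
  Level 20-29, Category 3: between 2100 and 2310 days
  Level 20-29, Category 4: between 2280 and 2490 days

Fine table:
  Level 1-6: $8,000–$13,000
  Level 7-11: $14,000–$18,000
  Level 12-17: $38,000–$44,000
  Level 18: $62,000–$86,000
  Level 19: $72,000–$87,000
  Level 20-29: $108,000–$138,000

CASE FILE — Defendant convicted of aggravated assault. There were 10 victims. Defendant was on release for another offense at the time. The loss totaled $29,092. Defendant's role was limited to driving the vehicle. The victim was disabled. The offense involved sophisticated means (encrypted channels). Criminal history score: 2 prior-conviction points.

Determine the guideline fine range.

$38,000–$44,000

Base offense level for aggravated assault: 6.
R1 applies: 6 + 2 = 8.
R2 applies: 8 − 2 = 6.
R3 applies: 6 + 2 = 8.
R4 applies: 8 + 2 = 10.
R5 applies: 10 + 2 = 12.
R6 applies (level before this adjustment is 12 ≥ 8, so +4): 12 + 4 = 16.
Final offense level: 16.
Level 16 falls in the 12-17 band.
Fine table: Level 12-17 → $38,000–$44,000.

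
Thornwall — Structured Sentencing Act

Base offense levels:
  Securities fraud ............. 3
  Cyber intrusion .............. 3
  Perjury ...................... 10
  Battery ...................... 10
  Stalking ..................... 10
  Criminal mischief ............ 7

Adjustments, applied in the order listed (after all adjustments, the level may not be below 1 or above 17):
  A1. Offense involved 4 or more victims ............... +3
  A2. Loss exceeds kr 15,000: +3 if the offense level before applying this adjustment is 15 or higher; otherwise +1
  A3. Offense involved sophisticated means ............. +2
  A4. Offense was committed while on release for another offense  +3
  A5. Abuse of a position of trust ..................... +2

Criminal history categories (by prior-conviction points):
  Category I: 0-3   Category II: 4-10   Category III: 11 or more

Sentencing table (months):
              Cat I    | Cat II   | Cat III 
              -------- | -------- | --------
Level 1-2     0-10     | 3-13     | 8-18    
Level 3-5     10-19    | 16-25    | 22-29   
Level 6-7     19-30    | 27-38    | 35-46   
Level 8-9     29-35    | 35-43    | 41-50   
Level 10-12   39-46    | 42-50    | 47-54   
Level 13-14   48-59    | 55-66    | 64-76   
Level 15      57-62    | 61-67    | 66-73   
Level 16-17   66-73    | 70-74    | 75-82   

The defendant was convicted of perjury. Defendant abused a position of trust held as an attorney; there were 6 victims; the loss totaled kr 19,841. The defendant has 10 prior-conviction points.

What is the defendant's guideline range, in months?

70-74 months

Base offense level for perjury: 10.
A1 applies: 10 + 3 = 13.
A2 applies (level before this adjustment is 13 < 15, so +1): 13 + 1 = 14.
A3 does not apply.
A4 does not apply.
A5 applies: 14 + 2 = 16.
Final offense level: 16.
Criminal history: 10 prior points → Category II (4-10).
Level 16 falls in the 16-17 band.
Grid: Level 16-17 × Category II = 70-74 months.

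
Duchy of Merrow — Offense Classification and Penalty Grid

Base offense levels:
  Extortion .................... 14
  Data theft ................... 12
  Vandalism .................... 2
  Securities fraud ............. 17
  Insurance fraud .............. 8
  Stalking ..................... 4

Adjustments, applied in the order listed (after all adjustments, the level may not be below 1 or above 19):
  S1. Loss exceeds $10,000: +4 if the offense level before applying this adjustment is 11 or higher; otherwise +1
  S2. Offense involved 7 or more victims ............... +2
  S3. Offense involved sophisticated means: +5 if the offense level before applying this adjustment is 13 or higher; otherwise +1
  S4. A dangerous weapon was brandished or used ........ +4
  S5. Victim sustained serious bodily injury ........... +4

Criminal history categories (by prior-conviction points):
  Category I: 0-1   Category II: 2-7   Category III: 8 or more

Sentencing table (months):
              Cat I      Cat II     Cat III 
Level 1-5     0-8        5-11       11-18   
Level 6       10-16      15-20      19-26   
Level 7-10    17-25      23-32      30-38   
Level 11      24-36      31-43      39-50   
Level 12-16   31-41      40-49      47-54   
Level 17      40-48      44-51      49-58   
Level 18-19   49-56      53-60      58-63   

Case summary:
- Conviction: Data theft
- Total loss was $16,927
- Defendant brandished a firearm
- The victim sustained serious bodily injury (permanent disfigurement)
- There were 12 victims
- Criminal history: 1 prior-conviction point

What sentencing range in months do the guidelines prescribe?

Base offense level for data theft: 12.
S1 applies (level before this adjustment is 12 ≥ 11, so +4): 12 + 4 = 16.
S2 applies: 16 + 2 = 18.
S3 does not apply.
S4 applies: 18 + 4 = 22.
S5 applies: 22 + 4 = 26.
Level 26 exceeds the maximum of 19; capped at 19.
Final offense level: 19.
Criminal history: 1 prior point → Category I (0-1).
Level 19 falls in the 18-19 band.
Grid: Level 18-19 × Category I = 49-56 months.

49-56 months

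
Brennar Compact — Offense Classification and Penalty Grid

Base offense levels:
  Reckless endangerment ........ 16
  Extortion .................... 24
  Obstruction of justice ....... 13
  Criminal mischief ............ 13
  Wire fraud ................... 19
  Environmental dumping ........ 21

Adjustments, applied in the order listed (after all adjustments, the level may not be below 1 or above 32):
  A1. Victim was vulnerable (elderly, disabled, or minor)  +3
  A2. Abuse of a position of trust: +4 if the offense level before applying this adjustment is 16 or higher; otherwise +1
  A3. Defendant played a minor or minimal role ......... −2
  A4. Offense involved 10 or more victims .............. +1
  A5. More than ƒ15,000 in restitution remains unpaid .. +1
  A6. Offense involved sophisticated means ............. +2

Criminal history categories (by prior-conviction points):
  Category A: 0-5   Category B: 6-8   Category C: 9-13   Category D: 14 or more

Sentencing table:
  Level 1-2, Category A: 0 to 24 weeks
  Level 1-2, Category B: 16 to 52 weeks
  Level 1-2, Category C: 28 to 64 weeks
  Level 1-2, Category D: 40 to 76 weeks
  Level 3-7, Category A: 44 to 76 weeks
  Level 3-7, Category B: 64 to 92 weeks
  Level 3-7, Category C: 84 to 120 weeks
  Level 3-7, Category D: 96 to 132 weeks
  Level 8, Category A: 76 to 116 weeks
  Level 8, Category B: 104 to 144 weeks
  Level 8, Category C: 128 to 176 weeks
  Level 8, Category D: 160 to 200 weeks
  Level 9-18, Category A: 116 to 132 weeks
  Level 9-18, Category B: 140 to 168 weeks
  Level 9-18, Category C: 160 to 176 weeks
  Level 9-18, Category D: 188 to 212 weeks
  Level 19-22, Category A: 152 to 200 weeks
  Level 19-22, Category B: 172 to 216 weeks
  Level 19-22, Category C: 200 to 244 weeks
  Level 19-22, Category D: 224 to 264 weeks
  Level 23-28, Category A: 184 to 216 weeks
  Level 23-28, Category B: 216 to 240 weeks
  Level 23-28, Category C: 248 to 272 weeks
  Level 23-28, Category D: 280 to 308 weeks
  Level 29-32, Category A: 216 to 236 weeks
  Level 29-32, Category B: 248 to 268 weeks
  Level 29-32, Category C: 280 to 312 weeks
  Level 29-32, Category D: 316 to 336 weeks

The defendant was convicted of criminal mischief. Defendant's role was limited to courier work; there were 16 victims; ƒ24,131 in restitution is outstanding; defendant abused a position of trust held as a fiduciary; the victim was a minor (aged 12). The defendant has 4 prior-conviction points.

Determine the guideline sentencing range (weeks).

152-200 weeks

Base offense level for criminal mischief: 13.
A1 applies: 13 + 3 = 16.
A2 applies (level before this adjustment is 16 ≥ 16, so +4): 16 + 4 = 20.
A3 applies: 20 − 2 = 18.
A4 applies: 18 + 1 = 19.
A5 applies: 19 + 1 = 20.
Final offense level: 20.
Criminal history: 4 prior points → Category A (0-5).
Level 20 falls in the 19-22 band.
Grid: Level 19-22 × Category A = 152-200 weeks.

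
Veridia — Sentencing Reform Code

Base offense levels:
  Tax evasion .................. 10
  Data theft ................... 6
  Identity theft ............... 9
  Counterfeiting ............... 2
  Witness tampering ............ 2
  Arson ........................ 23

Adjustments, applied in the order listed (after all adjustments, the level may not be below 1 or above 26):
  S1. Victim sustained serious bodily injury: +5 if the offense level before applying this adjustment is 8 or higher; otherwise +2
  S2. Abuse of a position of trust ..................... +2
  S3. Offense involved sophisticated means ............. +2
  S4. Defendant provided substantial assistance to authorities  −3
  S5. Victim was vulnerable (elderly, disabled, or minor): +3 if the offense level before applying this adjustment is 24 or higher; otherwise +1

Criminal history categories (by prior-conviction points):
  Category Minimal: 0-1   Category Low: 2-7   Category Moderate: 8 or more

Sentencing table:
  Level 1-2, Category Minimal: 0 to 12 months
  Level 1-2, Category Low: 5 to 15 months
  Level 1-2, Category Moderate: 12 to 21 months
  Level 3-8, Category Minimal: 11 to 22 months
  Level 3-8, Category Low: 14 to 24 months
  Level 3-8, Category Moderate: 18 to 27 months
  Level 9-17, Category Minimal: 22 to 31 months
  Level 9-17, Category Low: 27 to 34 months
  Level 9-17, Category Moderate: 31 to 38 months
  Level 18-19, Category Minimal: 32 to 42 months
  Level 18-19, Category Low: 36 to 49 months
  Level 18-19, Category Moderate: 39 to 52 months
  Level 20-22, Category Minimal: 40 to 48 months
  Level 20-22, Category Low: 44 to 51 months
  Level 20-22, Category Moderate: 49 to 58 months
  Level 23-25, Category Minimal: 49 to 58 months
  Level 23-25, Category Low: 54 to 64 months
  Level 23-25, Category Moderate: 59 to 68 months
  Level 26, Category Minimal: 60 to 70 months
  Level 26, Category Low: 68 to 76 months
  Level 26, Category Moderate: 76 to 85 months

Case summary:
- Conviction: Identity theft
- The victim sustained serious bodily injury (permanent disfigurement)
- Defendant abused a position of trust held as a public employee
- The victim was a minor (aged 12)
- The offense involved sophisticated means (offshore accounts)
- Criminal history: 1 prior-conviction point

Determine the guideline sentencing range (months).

Base offense level for identity theft: 9.
S1 applies (level before this adjustment is 9 ≥ 8, so +5): 9 + 5 = 14.
S2 applies: 14 + 2 = 16.
S3 applies: 16 + 2 = 18.
S5 applies (level before this adjustment is 18 < 24, so +1): 18 + 1 = 19.
Final offense level: 19.
Criminal history: 1 prior point → Category Minimal (0-1).
Level 19 falls in the 18-19 band.
Grid: Level 18-19 × Category Minimal = 32-42 months.

32-42 months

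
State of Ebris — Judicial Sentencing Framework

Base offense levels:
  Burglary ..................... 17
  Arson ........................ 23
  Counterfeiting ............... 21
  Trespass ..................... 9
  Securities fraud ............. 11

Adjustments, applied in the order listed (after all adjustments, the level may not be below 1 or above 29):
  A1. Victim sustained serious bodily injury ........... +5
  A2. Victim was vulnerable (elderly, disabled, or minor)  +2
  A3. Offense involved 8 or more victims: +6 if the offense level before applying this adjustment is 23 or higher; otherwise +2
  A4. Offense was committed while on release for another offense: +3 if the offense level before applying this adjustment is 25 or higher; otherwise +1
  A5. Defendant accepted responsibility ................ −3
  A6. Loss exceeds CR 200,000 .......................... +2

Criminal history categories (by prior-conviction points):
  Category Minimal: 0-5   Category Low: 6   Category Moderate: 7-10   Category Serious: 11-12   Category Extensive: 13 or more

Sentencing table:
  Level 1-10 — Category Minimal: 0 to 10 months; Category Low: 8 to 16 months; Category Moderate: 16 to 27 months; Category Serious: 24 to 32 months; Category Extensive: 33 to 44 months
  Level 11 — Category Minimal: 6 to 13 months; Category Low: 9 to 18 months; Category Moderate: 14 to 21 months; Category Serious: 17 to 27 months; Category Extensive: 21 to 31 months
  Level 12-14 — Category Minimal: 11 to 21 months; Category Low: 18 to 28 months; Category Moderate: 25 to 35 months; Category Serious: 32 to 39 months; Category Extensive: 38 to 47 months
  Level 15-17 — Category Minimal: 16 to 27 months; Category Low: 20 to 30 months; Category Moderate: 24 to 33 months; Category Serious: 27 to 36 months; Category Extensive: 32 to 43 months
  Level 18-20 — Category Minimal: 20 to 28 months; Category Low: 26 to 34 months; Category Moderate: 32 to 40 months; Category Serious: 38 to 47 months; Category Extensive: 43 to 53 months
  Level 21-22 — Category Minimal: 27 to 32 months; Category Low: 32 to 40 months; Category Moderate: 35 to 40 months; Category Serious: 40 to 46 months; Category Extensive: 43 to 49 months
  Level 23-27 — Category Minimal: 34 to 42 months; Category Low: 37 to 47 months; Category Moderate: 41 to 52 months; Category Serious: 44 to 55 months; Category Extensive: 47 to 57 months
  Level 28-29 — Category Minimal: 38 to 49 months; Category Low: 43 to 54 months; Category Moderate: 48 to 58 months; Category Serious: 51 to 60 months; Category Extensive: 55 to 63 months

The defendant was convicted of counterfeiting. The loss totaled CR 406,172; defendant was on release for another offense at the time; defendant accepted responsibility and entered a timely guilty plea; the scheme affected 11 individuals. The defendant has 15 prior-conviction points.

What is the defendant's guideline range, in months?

Base offense level for counterfeiting: 21.
A2 does not apply.
A3 applies (level before this adjustment is 21 < 23, so +2): 21 + 2 = 23.
A4 applies (level before this adjustment is 23 < 25, so +1): 23 + 1 = 24.
A5 applies: 24 − 3 = 21.
A6 applies: 21 + 2 = 23.
Final offense level: 23.
Criminal history: 15 prior points → Category Extensive (13+).
Level 23 falls in the 23-27 band.
Grid: Level 23-27 × Category Extensive = 47-57 months.

47-57 months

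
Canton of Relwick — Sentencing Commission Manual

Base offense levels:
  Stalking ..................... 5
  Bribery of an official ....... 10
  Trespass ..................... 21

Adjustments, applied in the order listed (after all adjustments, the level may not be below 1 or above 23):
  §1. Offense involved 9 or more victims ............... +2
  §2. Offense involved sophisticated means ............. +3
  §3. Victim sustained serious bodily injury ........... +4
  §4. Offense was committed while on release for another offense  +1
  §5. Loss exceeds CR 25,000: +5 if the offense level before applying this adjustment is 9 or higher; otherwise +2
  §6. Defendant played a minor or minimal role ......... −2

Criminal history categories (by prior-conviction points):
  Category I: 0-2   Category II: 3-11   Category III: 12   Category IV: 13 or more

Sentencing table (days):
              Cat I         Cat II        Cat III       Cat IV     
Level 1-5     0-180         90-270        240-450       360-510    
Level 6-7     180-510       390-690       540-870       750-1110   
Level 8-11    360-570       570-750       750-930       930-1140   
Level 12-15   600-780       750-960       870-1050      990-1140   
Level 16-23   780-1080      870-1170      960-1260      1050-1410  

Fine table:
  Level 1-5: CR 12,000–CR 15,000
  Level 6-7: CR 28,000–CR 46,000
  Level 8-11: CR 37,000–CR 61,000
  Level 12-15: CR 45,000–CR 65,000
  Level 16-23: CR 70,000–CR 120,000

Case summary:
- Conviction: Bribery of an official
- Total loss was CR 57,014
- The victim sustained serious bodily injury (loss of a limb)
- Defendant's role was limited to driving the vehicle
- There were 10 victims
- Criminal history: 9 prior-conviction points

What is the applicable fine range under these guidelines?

Base offense level for bribery of an official: 10.
§1 applies: 10 + 2 = 12.
§3 applies: 12 + 4 = 16.
§5 applies (level before this adjustment is 16 ≥ 9, so +5): 16 + 5 = 21.
§6 applies: 21 − 2 = 19.
Final offense level: 19.
Level 19 falls in the 16-23 band.
Fine table: Level 16-23 → CR 70,000–CR 120,000.

CR 70,000–CR 120,000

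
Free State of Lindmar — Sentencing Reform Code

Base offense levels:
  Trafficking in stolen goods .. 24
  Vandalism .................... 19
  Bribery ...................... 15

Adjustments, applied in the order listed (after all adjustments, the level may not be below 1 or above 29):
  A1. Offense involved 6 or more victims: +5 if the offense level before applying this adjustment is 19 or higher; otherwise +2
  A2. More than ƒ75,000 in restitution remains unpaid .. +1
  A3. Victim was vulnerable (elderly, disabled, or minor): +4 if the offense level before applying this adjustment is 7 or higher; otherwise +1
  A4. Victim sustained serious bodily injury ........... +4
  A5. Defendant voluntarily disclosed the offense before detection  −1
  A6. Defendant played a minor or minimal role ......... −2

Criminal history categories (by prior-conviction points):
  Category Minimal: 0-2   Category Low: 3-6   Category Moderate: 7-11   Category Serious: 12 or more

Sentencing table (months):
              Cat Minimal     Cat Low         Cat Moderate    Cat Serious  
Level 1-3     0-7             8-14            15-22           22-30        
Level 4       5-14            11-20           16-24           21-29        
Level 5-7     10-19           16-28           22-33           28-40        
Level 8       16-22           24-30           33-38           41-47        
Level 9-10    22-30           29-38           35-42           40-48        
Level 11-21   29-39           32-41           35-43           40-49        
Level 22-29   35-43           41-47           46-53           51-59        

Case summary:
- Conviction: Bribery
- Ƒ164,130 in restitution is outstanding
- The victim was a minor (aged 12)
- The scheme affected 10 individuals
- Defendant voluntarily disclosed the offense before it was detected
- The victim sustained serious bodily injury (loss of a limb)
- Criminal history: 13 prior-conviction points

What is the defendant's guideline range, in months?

Base offense level for bribery: 15.
A1 applies (level before this adjustment is 15 < 19, so +2): 15 + 2 = 17.
A2 applies: 17 + 1 = 18.
A3 applies (level before this adjustment is 18 ≥ 7, so +4): 18 + 4 = 22.
A4 applies: 22 + 4 = 26.
A5 applies: 26 − 1 = 25.
A6 does not apply.
Final offense level: 25.
Criminal history: 13 prior points → Category Serious (12+).
Level 25 falls in the 22-29 band.
Grid: Level 22-29 × Category Serious = 51-59 months.

51-59 months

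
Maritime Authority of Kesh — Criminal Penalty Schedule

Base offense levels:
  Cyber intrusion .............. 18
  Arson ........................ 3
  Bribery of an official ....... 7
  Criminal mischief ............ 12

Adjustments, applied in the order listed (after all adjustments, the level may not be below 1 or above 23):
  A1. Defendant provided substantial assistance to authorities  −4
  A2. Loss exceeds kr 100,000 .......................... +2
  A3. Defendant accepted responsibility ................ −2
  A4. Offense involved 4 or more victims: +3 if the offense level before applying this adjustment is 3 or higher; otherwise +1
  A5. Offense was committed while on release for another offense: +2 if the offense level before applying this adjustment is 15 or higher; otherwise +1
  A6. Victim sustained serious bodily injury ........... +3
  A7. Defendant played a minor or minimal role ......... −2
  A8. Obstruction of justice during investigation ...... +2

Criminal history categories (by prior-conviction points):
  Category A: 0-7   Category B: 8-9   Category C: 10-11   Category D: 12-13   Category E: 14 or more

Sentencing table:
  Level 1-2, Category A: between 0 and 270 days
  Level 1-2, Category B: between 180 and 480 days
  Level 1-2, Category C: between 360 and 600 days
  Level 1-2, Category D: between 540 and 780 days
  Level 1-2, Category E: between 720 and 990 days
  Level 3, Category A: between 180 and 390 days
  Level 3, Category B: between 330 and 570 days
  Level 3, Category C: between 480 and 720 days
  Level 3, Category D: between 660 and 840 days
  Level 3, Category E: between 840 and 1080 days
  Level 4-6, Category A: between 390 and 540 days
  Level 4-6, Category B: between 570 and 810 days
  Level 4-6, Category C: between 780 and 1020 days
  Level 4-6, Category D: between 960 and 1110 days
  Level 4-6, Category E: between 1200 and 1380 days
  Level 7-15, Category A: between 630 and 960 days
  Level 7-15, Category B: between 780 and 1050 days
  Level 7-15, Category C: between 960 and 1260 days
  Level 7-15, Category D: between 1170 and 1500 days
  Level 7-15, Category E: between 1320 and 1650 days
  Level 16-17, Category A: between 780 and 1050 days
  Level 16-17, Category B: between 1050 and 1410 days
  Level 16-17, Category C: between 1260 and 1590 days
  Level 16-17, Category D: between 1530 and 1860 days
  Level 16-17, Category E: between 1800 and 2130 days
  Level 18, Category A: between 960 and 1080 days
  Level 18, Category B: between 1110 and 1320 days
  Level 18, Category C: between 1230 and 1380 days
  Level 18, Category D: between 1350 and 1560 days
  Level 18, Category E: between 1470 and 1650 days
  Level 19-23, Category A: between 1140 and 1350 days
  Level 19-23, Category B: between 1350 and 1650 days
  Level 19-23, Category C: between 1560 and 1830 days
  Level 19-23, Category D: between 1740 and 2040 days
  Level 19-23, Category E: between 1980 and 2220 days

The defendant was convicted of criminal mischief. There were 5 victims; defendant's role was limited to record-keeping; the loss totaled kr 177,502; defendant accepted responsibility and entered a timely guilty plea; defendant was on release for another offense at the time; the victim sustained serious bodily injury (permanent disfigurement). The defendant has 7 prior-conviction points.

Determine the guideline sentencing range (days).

Base offense level for criminal mischief: 12.
A2 applies: 12 + 2 = 14.
A3 applies: 14 − 2 = 12.
A4 applies (level before this adjustment is 12 ≥ 3, so +3): 12 + 3 = 15.
A5 applies (level before this adjustment is 15 ≥ 15, so +2): 15 + 2 = 17.
A6 applies: 17 + 3 = 20.
A7 applies: 20 − 2 = 18.
Final offense level: 18.
Criminal history: 7 prior points → Category A (0-7).
Level 18 falls in the 18 band.
Grid: Level 18 × Category A = 960-1080 days.

960-1080 days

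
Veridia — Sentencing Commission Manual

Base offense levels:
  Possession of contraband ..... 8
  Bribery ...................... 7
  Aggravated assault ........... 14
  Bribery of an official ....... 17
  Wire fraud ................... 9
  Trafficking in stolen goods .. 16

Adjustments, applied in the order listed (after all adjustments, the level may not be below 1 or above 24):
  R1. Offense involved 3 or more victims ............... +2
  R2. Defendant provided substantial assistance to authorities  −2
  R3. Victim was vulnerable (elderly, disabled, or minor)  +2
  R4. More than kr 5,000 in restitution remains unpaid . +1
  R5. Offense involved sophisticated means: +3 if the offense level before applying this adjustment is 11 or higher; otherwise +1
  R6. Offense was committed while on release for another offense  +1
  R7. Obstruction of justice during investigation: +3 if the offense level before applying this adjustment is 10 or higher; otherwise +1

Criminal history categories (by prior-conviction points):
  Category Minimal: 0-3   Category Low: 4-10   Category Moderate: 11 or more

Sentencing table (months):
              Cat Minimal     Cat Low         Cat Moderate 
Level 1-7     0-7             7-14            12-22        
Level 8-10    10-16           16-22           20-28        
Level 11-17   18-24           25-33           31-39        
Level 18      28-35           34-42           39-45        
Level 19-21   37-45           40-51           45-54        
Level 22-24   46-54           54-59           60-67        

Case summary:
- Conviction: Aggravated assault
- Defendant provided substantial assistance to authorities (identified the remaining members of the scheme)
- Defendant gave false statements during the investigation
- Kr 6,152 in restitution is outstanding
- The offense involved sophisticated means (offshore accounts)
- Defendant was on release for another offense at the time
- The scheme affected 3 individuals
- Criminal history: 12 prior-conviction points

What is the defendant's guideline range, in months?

60-67 months

Base offense level for aggravated assault: 14.
R1 applies: 14 + 2 = 16.
R2 applies: 16 − 2 = 14.
R3 does not apply.
R4 applies: 14 + 1 = 15.
R5 applies (level before this adjustment is 15 ≥ 11, so +3): 15 + 3 = 18.
R6 applies: 18 + 1 = 19.
R7 applies (level before this adjustment is 19 ≥ 10, so +3): 19 + 3 = 22.
Final offense level: 22.
Criminal history: 12 prior points → Category Moderate (11+).
Level 22 falls in the 22-24 band.
Grid: Level 22-24 × Category Moderate = 60-67 months.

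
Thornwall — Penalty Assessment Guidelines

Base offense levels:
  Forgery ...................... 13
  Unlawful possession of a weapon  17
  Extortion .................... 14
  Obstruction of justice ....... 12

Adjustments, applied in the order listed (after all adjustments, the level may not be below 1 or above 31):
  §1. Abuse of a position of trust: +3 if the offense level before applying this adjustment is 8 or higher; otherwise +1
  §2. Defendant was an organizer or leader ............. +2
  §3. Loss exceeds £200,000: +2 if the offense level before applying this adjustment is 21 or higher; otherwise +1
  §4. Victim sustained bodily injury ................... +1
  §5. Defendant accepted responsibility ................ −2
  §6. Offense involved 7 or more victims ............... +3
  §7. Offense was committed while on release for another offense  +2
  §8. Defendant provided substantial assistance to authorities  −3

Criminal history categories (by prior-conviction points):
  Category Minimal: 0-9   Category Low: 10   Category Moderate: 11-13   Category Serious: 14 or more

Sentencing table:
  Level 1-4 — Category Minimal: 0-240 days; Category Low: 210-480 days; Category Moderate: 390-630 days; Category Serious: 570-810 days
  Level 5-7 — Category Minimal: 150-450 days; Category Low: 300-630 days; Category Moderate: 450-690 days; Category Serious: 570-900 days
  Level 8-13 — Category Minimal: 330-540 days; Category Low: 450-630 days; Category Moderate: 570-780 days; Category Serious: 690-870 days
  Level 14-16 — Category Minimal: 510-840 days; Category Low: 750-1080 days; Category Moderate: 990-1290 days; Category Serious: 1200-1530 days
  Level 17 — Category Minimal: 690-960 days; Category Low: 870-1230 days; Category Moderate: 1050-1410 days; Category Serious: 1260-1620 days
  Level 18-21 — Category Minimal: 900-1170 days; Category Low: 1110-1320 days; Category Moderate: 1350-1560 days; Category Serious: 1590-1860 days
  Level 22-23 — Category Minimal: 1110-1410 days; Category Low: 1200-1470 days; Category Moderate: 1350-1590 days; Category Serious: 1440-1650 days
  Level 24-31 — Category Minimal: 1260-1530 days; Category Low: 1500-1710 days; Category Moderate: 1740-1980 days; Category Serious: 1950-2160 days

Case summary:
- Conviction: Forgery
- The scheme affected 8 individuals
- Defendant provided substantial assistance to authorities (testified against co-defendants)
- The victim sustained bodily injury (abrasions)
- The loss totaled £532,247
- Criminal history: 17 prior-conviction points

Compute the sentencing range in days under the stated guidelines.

1200-1530 days

Base offense level for forgery: 13.
§1 does not apply.
§2 does not apply.
§3 applies (level before this adjustment is 13 < 21, so +1): 13 + 1 = 14.
§4 applies: 14 + 1 = 15.
§6 applies: 15 + 3 = 18.
§7 does not apply.
§8 applies: 18 − 3 = 15.
Final offense level: 15.
Criminal history: 17 prior points → Category Serious (14+).
Level 15 falls in the 14-16 band.
Grid: Level 14-16 × Category Serious = 1200-1530 days.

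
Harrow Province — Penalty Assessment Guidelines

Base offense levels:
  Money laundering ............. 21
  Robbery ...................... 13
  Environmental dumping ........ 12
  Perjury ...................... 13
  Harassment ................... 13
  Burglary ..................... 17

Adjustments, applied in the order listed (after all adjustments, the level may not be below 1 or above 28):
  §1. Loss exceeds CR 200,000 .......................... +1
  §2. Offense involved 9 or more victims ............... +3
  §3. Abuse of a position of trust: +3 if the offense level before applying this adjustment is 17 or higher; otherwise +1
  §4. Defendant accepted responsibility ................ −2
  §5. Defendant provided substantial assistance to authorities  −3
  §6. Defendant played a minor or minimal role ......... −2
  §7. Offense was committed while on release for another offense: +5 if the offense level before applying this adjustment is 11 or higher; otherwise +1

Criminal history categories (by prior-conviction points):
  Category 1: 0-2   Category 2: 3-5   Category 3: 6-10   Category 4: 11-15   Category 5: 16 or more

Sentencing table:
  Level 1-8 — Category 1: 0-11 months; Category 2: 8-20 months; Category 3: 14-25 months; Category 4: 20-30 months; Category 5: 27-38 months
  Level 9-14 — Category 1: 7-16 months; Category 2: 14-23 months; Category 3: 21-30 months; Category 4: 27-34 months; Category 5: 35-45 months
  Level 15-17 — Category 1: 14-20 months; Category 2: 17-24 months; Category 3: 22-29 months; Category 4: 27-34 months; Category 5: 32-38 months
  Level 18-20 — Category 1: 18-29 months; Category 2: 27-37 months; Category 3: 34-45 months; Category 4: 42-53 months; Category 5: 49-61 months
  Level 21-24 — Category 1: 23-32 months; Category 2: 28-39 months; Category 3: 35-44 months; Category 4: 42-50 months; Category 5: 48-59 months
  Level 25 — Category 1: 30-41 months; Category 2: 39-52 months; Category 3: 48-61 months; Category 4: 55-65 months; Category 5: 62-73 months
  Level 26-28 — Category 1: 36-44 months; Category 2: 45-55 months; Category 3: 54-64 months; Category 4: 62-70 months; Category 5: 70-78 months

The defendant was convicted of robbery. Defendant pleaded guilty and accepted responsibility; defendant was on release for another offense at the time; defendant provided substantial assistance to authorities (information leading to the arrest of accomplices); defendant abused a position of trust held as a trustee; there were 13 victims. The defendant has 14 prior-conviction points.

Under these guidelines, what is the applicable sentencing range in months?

Base offense level for robbery: 13.
§2 applies: 13 + 3 = 16.
§3 applies (level before this adjustment is 16 < 17, so +1): 16 + 1 = 17.
§4 applies: 17 − 2 = 15.
§5 applies: 15 − 3 = 12.
§6 does not apply.
§7 applies (level before this adjustment is 12 ≥ 11, so +5): 12 + 5 = 17.
Final offense level: 17.
Criminal history: 14 prior points → Category 4 (11-15).
Level 17 falls in the 15-17 band.
Grid: Level 15-17 × Category 4 = 27-34 months.

27-34 months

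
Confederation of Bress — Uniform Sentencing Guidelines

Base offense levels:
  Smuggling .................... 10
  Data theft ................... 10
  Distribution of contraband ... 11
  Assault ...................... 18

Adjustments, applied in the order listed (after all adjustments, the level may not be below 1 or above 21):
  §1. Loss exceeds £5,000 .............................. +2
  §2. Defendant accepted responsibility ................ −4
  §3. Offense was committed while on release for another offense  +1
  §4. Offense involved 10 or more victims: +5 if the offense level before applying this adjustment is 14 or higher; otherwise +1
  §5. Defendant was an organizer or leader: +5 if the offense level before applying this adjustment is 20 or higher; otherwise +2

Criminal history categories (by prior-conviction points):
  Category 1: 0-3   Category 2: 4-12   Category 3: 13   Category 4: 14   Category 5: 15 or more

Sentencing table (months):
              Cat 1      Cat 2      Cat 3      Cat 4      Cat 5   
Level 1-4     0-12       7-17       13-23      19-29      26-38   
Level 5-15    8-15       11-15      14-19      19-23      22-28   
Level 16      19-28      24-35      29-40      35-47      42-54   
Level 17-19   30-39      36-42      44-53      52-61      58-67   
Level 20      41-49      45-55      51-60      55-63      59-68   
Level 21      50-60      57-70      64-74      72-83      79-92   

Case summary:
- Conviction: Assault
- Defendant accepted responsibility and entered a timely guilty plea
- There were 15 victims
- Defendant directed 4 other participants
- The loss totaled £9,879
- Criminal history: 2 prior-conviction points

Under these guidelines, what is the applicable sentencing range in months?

50-60 months

Base offense level for assault: 18.
§1 applies: 18 + 2 = 20.
§2 applies: 20 − 4 = 16.
§3 does not apply.
§4 applies (level before this adjustment is 16 ≥ 14, so +5): 16 + 5 = 21.
§5 applies (level before this adjustment is 21 ≥ 20, so +5): 21 + 5 = 26.
Level 26 exceeds the maximum of 21; capped at 21.
Final offense level: 21.
Criminal history: 2 prior points → Category 1 (0-3).
Level 21 falls in the 21 band.
Grid: Level 21 × Category 1 = 50-60 months.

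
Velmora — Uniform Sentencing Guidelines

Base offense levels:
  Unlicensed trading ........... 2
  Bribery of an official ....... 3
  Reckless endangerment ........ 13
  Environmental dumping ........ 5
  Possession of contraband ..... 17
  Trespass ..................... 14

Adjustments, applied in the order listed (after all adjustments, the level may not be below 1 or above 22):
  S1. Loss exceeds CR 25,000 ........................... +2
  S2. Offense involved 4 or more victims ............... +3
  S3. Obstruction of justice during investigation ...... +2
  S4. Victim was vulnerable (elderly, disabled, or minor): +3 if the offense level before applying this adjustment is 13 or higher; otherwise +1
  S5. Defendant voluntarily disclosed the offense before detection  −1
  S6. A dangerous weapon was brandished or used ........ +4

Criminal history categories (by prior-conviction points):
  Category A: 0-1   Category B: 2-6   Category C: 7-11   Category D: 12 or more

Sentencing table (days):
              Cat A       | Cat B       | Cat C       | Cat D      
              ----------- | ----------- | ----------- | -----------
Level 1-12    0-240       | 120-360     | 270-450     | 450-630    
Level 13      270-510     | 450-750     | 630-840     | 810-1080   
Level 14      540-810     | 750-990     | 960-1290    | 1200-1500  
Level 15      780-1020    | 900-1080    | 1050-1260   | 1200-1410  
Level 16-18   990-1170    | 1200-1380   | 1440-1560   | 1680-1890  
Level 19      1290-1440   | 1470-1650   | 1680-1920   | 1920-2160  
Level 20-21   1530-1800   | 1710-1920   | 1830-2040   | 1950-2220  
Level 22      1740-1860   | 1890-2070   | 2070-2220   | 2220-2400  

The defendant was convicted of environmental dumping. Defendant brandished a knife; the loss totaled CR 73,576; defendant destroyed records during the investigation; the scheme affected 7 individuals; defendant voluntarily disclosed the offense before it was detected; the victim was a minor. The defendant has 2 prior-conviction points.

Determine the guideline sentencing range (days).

Base offense level for environmental dumping: 5.
S1 applies: 5 + 2 = 7.
S2 applies: 7 + 3 = 10.
S3 applies: 10 + 2 = 12.
S4 applies (level before this adjustment is 12 < 13, so +1): 12 + 1 = 13.
S5 applies: 13 − 1 = 12.
S6 applies: 12 + 4 = 16.
Final offense level: 16.
Criminal history: 2 prior points → Category B (2-6).
Level 16 falls in the 16-18 band.
Grid: Level 16-18 × Category B = 1200-1380 days.

1200-1380 days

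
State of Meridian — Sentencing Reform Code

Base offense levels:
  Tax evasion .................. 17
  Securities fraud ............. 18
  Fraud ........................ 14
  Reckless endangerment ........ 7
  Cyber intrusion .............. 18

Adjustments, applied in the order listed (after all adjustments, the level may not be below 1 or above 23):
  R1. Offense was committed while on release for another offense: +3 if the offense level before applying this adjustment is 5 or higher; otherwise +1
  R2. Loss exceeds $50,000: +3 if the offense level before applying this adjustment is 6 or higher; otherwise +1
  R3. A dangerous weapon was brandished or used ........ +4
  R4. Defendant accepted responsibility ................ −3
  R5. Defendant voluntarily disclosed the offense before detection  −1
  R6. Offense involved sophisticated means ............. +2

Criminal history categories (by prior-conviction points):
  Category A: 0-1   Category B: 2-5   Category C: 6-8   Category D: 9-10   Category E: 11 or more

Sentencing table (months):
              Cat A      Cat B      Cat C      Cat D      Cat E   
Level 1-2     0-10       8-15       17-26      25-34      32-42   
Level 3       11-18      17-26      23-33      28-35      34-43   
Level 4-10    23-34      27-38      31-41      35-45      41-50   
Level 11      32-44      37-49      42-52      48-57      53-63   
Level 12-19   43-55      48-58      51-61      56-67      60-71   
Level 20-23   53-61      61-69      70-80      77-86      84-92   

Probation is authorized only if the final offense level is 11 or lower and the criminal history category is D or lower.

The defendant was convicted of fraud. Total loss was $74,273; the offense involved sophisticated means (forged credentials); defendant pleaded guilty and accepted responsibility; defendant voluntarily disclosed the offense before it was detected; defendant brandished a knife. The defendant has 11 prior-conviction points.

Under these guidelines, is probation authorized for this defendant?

No

Base offense level for fraud: 14.
R1 does not apply.
R2 applies (level before this adjustment is 14 ≥ 6, so +3): 14 + 3 = 17.
R3 applies: 17 + 4 = 21.
R4 applies: 21 − 3 = 18.
R5 applies: 18 − 1 = 17.
R6 applies: 17 + 2 = 19.
Final offense level: 19.
Criminal history: 11 prior points → Category E (11+).
Level 19 falls in the 12-19 band.
Grid: Level 12-19 × Category E = 60-71 months.
Probation check: level 19 > 11 and category E > D → not eligible.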